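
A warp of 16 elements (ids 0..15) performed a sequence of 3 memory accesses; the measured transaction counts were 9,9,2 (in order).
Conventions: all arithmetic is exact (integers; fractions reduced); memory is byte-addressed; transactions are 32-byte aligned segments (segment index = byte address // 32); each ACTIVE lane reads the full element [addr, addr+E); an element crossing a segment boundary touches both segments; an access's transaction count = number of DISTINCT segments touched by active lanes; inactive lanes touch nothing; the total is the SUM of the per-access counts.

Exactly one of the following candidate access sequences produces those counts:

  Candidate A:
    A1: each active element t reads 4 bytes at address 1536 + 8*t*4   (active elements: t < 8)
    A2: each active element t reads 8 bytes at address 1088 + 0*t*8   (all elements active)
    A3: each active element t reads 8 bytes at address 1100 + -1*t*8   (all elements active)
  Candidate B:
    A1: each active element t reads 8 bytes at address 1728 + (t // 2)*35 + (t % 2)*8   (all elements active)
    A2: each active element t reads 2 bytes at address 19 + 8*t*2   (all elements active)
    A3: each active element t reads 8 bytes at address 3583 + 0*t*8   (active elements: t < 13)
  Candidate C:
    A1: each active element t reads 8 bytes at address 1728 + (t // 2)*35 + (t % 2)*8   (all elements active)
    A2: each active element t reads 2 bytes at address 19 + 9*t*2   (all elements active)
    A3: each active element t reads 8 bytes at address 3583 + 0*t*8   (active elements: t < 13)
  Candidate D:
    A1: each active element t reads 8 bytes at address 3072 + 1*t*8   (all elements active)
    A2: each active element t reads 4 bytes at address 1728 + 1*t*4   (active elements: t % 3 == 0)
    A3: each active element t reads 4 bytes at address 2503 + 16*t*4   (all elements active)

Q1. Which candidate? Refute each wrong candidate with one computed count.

A: A1 gives 8 transactions, not 9
C: A2 gives 10 transactions, not 9
D: A1 gives 4 transactions, not 9
B: all counts match (9,9,2)

Answer: B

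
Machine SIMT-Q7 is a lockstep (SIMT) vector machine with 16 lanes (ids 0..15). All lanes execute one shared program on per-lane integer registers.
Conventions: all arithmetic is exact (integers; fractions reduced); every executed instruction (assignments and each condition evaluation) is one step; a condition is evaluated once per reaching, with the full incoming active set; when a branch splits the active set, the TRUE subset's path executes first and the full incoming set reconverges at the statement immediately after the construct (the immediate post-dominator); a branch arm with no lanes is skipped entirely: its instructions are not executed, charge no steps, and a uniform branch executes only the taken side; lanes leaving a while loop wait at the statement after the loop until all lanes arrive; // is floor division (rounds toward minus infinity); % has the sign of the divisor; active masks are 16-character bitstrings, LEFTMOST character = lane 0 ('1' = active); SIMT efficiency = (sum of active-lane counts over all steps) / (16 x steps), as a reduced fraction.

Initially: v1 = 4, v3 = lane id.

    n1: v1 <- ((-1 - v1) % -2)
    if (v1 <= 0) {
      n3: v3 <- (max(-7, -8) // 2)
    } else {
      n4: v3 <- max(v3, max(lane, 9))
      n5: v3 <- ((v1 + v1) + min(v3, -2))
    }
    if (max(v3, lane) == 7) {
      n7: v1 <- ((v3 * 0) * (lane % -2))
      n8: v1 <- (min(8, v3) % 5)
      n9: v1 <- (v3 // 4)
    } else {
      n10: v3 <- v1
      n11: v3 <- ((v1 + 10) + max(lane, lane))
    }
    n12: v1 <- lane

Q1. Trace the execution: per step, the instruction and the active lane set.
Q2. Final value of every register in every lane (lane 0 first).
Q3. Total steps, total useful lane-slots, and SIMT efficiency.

step 0: v1 <- ((-1 - v1) % -2)       1111111111111111
step 1: eval (v1 <= 0)               1111111111111111
step 2: v3 <- (max(-7, -8) // 2)     1111111111111111
step 3: eval (max(v3, lane) == 7)    1111111111111111
step 4: v1 <- ((v3 * 0) * (lane % -2)) 0000000100000000
step 5: v1 <- (min(8, v3) % 5)       0000000100000000
step 6: v1 <- (v3 // 4)              0000000100000000
step 7: v3 <- v1                     1111111011111111
step 8: v3 <- ((v1 + 10) + max(lane, lane)) 1111111011111111
step 9: v1 <- lane                   1111111111111111

Answer: 10 steps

v1: 0,1,2,3,4,5,6,7,8,9,10,11,12,13,14,15
v3: 9,10,11,12,13,14,15,-4,17,18,19,20,21,22,23,24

steps = 10; useful = 113; efficiency = 113/160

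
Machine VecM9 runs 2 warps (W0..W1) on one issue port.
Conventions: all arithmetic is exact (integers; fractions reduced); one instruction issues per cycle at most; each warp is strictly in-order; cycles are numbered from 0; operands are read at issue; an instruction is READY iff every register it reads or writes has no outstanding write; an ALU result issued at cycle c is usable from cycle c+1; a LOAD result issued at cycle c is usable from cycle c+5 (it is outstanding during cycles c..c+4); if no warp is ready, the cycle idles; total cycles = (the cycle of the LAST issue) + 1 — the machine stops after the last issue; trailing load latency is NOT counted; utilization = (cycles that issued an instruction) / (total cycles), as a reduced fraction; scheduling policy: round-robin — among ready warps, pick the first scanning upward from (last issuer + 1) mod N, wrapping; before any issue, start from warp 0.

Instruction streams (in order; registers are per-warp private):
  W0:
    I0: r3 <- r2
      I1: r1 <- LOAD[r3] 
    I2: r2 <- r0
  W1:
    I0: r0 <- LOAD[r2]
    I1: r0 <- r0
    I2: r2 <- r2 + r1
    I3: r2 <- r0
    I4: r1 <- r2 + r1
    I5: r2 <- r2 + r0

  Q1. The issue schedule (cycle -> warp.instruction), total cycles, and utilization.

cycle 0: W0.I0
cycle 1: W1.I0
cycle 2: W0.I1
cycle 3: W0.I2
cycle 4: idle
cycle 5: idle
cycle 6: W1.I1
cycle 7: W1.I2
cycle 8: W1.I3
cycle 9: W1.I4
cycle 10: W1.I5

Answer: 11 cycles, utilization 9/11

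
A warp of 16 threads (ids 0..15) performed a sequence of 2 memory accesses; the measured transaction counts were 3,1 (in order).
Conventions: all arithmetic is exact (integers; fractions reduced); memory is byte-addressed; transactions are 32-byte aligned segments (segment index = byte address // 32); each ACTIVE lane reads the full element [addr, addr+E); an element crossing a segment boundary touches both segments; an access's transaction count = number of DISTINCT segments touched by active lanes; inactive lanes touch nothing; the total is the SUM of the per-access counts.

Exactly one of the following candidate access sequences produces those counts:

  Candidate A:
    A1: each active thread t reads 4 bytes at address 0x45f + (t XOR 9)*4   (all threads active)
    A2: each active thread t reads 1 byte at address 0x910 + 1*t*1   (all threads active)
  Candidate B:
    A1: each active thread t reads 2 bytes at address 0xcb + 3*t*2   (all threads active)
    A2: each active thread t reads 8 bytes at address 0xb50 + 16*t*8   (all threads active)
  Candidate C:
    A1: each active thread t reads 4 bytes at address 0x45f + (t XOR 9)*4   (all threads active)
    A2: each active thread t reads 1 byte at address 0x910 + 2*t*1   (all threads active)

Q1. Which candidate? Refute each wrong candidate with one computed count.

B: A1 gives 4 transactions, not 3
C: A2 gives 2 transactions, not 1
A: all counts match (3,1)

Answer: A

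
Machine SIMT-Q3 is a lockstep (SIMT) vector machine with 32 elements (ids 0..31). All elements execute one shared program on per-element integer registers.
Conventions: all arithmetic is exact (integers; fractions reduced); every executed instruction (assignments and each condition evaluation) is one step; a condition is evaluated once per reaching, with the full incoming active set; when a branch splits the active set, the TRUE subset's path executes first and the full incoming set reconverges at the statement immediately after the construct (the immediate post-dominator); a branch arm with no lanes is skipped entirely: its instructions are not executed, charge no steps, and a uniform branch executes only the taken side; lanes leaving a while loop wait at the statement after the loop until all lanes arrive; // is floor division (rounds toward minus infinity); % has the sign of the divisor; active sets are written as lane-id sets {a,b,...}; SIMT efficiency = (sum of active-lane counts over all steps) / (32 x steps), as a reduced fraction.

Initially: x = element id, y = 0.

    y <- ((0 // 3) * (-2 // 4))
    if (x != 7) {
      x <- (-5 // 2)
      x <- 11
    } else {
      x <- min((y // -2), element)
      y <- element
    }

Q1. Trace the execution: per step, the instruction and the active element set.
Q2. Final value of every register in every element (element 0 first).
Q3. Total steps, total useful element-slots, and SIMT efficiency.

step 0: y <- ((0 // 3) * (-2 // 4))  {0,1,2,3,4,5,6,7,8,9,10,11,12,13,14,15,16,17,18,19,20,21,22,23,24,25,26,27,28,29,30,31}
step 1: eval (x != 7)                {0,1,2,3,4,5,6,7,8,9,10,11,12,13,14,15,16,17,18,19,20,21,22,23,24,25,26,27,28,29,30,31}
step 2: x <- (-5 // 2)               {0,1,2,3,4,5,6,8,9,10,11,12,13,14,15,16,17,18,19,20,21,22,23,24,25,26,27,28,29,30,31}
step 3: x <- 11                      {0,1,2,3,4,5,6,8,9,10,11,12,13,14,15,16,17,18,19,20,21,22,23,24,25,26,27,28,29,30,31}
step 4: x <- min((y // -2), element) {7}
step 5: y <- element                 {7}

Answer: 6 steps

x: 11,11,11,11,11,11,11,0,11,11,11,11,11,11,11,11,11,11,11,11,11,11,11,11,11,11,11,11,11,11,11,11
y: 0,0,0,0,0,0,0,7,0,0,0,0,0,0,0,0,0,0,0,0,0,0,0,0,0,0,0,0,0,0,0,0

steps = 6; useful = 128; efficiency = 128/192 = 2/3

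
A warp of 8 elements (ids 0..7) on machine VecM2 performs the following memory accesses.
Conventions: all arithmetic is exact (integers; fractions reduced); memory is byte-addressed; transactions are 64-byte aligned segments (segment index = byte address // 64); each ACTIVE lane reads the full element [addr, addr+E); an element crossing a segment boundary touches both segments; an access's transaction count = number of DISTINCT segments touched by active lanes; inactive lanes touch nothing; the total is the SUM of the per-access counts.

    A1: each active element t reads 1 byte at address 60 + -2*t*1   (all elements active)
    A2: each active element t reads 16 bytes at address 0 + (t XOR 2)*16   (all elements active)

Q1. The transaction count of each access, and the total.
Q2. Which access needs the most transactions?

A1: 1 transaction
A2: 2 transactions

Answer: 1,2; total 3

Answer: A2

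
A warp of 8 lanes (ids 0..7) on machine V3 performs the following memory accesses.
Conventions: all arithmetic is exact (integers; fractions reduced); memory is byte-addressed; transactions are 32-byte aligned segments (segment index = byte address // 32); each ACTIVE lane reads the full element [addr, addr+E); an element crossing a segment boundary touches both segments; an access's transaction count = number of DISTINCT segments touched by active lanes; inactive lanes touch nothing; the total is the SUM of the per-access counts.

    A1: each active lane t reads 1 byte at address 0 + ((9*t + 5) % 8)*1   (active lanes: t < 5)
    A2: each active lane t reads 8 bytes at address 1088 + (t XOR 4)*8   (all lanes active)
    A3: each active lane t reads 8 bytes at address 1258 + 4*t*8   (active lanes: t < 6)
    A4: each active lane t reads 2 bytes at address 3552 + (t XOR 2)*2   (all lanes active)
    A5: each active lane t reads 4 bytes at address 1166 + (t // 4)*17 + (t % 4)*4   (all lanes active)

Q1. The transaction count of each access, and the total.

A1: 1 transaction
A2: 2 transactions
A3: 6 transactions
A4: 1 transaction
A5: 2 transactions

Answer: 1,2,6,1,2; total 12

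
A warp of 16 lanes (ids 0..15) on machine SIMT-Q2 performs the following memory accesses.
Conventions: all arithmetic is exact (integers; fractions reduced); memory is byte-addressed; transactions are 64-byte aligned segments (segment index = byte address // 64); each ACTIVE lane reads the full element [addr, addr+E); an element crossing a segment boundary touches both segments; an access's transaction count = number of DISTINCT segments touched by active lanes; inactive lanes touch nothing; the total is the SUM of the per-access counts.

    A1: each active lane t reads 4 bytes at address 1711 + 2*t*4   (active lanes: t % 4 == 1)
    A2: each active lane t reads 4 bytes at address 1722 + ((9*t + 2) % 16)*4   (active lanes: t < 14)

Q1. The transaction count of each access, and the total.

A1: 3 transactions
A2: 2 transactions

Answer: 3,2; total 5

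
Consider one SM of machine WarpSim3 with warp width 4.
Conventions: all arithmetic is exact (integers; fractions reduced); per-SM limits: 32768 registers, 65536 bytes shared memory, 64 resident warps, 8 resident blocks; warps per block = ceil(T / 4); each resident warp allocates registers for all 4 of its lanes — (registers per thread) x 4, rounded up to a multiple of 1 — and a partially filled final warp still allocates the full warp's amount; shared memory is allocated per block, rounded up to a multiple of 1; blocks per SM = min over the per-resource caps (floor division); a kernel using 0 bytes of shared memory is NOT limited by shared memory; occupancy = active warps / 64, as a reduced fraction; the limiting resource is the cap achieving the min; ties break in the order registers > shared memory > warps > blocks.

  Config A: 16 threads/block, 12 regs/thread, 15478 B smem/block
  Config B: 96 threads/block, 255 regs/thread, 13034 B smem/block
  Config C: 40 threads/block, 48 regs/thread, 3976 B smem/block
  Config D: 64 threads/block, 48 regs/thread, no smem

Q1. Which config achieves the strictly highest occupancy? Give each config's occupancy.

occupancies: A 1/4, B 3/8, C 15/16, D 1

Answer: D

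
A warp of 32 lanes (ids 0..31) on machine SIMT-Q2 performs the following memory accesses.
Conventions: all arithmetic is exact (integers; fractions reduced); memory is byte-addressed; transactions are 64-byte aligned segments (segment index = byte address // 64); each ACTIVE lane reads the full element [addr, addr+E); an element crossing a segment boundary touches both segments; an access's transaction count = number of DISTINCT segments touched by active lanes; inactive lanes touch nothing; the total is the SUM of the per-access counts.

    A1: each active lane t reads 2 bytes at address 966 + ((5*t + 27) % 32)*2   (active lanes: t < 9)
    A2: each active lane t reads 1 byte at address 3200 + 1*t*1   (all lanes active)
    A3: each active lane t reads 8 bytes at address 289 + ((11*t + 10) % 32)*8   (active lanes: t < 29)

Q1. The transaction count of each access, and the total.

A1: 2 transactions
A2: 1 transaction
A3: 5 transactions

Answer: 2,1,5; total 8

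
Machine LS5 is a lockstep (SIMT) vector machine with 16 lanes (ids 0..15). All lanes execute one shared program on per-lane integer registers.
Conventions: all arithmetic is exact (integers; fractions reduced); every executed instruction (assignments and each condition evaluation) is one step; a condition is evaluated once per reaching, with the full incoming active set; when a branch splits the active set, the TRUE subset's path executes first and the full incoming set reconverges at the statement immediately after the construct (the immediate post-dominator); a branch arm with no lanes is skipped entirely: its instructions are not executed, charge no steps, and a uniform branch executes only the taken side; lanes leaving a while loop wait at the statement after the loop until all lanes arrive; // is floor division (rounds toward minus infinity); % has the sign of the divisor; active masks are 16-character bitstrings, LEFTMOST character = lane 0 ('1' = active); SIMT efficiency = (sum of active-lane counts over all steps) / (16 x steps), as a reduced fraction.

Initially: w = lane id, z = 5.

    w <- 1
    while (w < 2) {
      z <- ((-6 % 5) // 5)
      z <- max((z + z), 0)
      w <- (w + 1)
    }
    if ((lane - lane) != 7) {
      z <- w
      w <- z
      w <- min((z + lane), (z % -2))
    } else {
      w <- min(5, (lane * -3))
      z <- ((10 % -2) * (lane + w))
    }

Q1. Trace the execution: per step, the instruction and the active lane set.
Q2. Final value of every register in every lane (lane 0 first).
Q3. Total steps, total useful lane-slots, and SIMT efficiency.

step 0: w <- 1                       1111111111111111
step 1: eval (w < 2)                 1111111111111111
step 2: z <- ((-6 % 5) // 5)         1111111111111111
step 3: z <- max((z + z), 0)         1111111111111111
step 4: w <- (w + 1)                 1111111111111111
step 5: eval (w < 2)                 1111111111111111
step 6: eval ((lane - lane) != 7)    1111111111111111
step 7: z <- w                       1111111111111111
step 8: w <- z                       1111111111111111
step 9: w <- min((z + lane), (z % -2)) 1111111111111111

Answer: 10 steps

w: 0,0,0,0,0,0,0,0,0,0,0,0,0,0,0,0
z: 2,2,2,2,2,2,2,2,2,2,2,2,2,2,2,2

steps = 10; useful = 160; efficiency = 160/160 = 1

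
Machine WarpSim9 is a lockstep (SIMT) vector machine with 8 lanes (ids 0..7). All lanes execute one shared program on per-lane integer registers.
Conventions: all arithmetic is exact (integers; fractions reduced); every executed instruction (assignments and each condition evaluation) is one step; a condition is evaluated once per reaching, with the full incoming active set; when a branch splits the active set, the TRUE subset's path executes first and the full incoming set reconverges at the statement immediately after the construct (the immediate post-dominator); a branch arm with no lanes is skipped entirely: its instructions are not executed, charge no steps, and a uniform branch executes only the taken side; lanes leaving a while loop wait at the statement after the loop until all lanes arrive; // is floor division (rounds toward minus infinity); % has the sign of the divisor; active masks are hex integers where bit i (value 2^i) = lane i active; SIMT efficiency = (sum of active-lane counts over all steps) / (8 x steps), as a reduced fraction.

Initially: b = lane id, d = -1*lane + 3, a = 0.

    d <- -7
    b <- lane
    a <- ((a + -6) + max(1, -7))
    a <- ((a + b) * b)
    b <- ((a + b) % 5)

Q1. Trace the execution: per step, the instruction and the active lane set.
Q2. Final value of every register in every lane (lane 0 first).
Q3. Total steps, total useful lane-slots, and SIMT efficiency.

step 0: d <- -7                      0xff
step 1: b <- lane                    0xff
step 2: a <- ((a + -6) + max(1, -7)) 0xff
step 3: a <- ((a + b) * b)           0xff
step 4: b <- ((a + b) % 5)           0xff

Answer: 5 steps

b: 0,2,1,2,0,0,2,1
d: -7,-7,-7,-7,-7,-7,-7,-7
a: 0,-4,-6,-6,-4,0,6,14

steps = 5; useful = 40; efficiency = 40/40 = 1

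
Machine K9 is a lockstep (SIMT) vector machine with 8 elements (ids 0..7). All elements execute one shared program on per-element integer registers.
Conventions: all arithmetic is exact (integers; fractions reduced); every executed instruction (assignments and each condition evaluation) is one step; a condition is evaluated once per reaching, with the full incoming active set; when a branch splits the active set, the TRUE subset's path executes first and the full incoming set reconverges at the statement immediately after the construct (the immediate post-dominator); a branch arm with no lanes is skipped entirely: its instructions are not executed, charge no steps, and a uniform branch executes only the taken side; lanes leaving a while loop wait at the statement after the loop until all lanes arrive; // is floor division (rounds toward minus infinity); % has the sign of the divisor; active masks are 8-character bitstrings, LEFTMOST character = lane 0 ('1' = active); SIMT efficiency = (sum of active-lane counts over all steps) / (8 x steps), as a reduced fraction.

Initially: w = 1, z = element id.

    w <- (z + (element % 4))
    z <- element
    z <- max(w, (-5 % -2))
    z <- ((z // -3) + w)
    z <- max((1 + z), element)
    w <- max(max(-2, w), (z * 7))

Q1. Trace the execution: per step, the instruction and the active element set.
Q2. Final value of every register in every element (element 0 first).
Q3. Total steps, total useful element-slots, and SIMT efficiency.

step 0: w <- (z + (element % 4))     11111111
step 1: z <- element                 11111111
step 2: z <- max(w, (-5 % -2))       11111111
step 3: z <- ((z // -3) + w)         11111111
step 4: z <- max((1 + z), element)   11111111
step 5: w <- max(max(-2, w), (z * 7)) 11111111

Answer: 6 steps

w: 7,14,21,35,28,35,42,49
z: 1,2,3,5,4,5,6,7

steps = 6; useful = 48; efficiency = 48/48 = 1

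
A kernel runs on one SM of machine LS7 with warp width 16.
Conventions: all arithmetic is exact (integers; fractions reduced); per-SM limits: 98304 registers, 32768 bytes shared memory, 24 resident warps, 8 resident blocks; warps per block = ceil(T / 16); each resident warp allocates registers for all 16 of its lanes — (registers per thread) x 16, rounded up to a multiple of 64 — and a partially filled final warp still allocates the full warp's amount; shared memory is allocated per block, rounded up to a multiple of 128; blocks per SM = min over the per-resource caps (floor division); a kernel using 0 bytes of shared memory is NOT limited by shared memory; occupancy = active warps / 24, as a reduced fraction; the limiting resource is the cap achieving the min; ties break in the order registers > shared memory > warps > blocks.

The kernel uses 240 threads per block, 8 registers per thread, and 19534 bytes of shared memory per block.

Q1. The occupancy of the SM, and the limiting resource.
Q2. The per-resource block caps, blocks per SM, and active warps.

Answer: occupancy 5/8, limited by shared memory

registers: 51 blocks
shared memory: 1 block
warps: 1 block
blocks: 8 blocks

Answer: 1 block, 15 active warps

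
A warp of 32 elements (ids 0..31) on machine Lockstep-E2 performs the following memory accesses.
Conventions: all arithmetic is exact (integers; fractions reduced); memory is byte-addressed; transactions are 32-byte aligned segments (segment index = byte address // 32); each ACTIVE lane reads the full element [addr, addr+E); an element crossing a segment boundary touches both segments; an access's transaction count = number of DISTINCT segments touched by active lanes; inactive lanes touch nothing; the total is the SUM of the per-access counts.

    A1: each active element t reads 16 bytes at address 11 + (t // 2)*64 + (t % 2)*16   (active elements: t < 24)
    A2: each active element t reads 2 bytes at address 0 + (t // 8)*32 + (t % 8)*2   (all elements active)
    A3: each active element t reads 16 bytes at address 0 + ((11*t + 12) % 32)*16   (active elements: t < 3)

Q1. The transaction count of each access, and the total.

A1: 24 transactions
A2: 4 transactions
A3: 3 transactions

Answer: 24,4,3; total 31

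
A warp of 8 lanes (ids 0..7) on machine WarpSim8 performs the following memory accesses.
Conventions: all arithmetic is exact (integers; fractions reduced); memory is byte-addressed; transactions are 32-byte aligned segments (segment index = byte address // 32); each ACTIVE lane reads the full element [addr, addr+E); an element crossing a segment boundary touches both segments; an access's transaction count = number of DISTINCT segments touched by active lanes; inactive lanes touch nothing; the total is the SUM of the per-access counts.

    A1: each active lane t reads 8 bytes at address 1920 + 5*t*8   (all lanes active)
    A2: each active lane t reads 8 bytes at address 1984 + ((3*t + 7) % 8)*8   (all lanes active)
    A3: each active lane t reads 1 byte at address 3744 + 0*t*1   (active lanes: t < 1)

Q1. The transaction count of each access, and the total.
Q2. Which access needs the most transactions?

A1: 8 transactions
A2: 2 transactions
A3: 1 transaction

Answer: 8,2,1; total 11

Answer: A1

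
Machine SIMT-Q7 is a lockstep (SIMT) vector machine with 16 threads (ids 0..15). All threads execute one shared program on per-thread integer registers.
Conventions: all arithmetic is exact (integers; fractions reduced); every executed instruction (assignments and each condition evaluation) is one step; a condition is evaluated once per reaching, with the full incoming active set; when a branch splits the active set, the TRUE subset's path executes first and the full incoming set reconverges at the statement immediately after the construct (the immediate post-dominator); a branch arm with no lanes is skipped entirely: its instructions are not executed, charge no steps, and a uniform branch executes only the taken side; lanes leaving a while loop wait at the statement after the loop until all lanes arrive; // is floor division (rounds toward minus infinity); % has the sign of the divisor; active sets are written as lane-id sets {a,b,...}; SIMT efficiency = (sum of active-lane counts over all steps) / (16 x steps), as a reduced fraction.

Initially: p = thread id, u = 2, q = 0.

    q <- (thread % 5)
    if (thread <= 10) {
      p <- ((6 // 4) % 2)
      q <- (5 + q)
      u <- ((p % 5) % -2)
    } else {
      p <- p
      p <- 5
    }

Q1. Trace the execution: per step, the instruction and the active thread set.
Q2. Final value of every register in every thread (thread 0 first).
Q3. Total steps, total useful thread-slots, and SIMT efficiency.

step 0: q <- (thread % 5)            {0,1,2,3,4,5,6,7,8,9,10,11,12,13,14,15}
step 1: eval (thread <= 10)          {0,1,2,3,4,5,6,7,8,9,10,11,12,13,14,15}
step 2: p <- ((6 // 4) % 2)          {0,1,2,3,4,5,6,7,8,9,10}
step 3: q <- (5 + q)                 {0,1,2,3,4,5,6,7,8,9,10}
step 4: u <- ((p % 5) % -2)          {0,1,2,3,4,5,6,7,8,9,10}
step 5: p <- p                       {11,12,13,14,15}
step 6: p <- 5                       {11,12,13,14,15}

Answer: 7 steps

p: 1,1,1,1,1,1,1,1,1,1,1,5,5,5,5,5
u: -1,-1,-1,-1,-1,-1,-1,-1,-1,-1,-1,2,2,2,2,2
q: 5,6,7,8,9,5,6,7,8,9,5,1,2,3,4,0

steps = 7; useful = 75; efficiency = 75/112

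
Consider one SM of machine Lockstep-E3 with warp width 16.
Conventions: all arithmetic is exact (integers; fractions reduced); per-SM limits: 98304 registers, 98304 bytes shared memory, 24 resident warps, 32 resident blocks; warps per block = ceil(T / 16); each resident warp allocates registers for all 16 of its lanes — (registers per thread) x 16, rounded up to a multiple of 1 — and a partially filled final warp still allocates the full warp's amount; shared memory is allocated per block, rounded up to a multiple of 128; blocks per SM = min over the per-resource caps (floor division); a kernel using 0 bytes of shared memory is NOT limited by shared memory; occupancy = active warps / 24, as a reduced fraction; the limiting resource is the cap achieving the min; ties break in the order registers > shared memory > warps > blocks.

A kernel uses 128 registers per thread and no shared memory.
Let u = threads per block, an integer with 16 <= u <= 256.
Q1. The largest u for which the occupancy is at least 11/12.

Answer: u = 192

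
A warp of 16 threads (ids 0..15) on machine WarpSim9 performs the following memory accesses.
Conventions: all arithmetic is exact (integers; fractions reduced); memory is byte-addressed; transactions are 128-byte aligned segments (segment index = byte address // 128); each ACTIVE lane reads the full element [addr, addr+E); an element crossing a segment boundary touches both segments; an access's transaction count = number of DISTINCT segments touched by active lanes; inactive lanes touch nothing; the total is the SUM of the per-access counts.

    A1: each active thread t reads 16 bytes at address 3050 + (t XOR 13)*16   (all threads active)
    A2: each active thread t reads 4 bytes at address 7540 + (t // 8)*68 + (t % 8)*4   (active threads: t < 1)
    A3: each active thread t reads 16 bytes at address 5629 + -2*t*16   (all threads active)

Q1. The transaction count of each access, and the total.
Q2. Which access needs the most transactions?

A1: 3 transactions
A2: 1 transaction
A3: 5 transactions

Answer: 3,1,5; total 9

Answer: A3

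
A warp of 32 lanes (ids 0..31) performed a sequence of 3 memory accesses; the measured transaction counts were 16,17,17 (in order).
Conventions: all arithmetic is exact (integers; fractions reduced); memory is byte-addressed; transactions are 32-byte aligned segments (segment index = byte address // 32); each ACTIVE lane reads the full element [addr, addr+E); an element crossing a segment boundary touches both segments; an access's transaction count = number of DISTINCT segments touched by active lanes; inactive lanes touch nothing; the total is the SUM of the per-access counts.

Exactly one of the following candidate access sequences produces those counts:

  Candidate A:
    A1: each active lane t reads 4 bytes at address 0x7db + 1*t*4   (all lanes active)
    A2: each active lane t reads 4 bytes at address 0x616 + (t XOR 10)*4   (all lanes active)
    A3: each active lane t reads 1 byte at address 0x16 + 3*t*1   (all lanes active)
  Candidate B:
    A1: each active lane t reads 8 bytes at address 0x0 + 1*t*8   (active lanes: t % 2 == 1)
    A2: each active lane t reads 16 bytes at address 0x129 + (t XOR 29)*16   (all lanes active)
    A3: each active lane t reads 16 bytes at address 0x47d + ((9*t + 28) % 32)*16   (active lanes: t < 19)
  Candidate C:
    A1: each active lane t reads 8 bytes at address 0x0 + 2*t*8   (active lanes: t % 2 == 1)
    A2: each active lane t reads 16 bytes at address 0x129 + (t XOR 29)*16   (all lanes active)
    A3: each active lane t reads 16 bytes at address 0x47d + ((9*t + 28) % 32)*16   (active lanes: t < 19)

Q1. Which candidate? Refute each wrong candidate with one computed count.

A: A1 gives 5 transactions, not 16
B: A1 gives 8 transactions, not 16
C: all counts match (16,17,17)

Answer: C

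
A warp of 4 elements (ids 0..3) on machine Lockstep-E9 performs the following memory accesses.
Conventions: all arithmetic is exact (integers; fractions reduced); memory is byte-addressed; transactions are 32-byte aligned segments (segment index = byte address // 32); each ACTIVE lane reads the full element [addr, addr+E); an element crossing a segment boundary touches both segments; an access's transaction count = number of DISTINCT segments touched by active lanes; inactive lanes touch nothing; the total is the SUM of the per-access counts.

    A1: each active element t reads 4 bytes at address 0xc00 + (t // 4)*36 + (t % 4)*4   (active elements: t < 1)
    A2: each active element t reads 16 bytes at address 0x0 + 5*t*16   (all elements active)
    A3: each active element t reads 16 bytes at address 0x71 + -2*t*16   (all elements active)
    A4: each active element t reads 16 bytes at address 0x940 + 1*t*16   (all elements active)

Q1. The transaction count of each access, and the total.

A1: 1 transaction
A2: 4 transactions
A3: 5 transactions
A4: 2 transactions

Answer: 1,4,5,2; total 12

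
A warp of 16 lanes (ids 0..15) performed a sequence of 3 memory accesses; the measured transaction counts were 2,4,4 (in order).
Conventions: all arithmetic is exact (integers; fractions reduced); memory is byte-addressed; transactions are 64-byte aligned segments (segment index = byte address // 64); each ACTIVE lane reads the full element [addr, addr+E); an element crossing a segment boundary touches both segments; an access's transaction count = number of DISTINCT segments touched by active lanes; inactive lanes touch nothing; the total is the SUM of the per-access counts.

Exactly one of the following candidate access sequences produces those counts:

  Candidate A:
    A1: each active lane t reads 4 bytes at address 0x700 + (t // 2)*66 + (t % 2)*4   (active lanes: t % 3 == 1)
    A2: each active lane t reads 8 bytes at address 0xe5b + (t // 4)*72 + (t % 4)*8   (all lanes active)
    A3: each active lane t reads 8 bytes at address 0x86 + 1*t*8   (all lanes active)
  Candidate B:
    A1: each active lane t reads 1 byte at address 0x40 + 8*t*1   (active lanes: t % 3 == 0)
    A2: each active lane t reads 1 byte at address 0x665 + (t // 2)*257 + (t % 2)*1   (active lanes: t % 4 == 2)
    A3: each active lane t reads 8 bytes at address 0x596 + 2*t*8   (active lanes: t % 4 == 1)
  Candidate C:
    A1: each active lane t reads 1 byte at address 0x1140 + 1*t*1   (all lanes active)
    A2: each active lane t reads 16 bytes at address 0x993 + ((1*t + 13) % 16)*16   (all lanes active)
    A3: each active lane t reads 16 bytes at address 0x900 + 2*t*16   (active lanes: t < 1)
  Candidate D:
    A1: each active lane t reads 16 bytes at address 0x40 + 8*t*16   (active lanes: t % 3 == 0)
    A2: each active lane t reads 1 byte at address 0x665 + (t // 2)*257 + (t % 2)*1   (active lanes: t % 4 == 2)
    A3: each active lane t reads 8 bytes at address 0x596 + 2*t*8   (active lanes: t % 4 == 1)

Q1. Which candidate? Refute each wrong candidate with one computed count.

A: A1 gives 5 transactions, not 2
C: A1 gives 1 transaction, not 2
D: A1 gives 6 transactions, not 2
B: all counts match (2,4,4)

Answer: B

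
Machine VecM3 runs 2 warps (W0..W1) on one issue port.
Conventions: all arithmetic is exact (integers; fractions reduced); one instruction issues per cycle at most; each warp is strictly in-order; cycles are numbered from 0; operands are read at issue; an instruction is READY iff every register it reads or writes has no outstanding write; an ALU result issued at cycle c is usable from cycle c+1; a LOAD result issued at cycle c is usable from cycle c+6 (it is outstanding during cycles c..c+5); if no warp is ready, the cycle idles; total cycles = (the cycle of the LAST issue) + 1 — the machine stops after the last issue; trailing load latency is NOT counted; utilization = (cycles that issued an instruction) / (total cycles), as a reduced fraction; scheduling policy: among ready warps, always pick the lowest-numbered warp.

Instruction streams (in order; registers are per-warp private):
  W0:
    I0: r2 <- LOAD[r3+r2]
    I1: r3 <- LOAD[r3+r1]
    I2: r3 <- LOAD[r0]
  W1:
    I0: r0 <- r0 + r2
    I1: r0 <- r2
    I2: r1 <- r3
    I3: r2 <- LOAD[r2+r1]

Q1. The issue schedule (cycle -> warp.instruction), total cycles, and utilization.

cycle 0: W0.I0
cycle 1: W0.I1
cycle 2: W1.I0
cycle 3: W1.I1
cycle 4: W1.I2
cycle 5: W1.I3
cycle 6: idle
cycle 7: W0.I2

Answer: 8 cycles, utilization 7/8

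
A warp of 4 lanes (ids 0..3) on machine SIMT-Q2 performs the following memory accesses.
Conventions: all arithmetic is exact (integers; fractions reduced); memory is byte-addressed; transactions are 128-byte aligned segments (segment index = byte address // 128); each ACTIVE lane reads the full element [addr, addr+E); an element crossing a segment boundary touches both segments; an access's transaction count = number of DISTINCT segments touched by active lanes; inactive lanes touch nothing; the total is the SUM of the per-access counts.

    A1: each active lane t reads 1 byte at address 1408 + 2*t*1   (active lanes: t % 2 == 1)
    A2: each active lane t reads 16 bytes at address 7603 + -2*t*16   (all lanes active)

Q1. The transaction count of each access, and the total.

A1: 1 transaction
A2: 2 transactions

Answer: 1,2; total 3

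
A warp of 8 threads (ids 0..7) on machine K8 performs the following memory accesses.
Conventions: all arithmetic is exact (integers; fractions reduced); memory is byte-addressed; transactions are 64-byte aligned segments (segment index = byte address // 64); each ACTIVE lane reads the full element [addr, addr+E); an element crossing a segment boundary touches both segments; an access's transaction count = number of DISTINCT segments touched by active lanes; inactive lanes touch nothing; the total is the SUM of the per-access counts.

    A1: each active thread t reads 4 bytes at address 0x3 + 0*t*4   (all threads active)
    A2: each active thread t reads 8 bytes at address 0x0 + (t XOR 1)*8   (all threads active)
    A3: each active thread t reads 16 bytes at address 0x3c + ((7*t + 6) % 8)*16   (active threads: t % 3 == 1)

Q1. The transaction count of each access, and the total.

A1: 1 transaction
A2: 1 transaction
A3: 2 transactions

Answer: 1,1,2; total 4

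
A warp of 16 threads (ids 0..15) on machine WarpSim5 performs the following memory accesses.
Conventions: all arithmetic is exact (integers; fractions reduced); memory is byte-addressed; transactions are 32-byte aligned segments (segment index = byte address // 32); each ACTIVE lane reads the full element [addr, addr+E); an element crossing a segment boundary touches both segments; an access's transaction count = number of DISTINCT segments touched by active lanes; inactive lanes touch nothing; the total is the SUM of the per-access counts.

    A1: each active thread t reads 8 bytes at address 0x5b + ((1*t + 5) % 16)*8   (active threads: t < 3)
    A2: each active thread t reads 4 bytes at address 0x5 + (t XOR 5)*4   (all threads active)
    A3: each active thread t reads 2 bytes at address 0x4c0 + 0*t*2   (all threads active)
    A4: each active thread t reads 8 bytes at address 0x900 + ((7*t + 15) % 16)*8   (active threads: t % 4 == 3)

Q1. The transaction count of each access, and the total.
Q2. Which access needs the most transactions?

A1: 1 transaction
A2: 3 transactions
A3: 1 transaction
A4: 4 transactions

Answer: 1,3,1,4; total 9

Answer: A4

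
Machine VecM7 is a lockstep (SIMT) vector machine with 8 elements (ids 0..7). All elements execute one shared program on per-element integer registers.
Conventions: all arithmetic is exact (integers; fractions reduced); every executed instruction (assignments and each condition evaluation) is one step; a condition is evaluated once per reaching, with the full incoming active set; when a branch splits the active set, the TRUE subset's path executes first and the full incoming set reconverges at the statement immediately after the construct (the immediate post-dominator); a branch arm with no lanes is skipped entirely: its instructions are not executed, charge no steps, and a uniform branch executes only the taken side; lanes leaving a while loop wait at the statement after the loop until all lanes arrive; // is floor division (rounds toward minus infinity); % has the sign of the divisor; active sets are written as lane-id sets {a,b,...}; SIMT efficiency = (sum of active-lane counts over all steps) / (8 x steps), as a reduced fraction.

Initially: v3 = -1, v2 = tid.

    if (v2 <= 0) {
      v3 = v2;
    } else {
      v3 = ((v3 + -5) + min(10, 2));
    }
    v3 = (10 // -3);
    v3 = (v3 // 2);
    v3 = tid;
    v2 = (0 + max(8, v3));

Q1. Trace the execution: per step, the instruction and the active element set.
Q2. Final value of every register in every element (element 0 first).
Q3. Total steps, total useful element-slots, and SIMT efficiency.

step 0: eval (v2 <= 0)               {0,1,2,3,4,5,6,7}
step 1: v3 <- v2                     {0}
step 2: v3 <- ((v3 + -5) + min(10, 2)) {1,2,3,4,5,6,7}
step 3: v3 <- (10 // -3)             {0,1,2,3,4,5,6,7}
step 4: v3 <- (v3 // 2)              {0,1,2,3,4,5,6,7}
step 5: v3 <- tid                    {0,1,2,3,4,5,6,7}
step 6: v2 <- (0 + max(8, v3))       {0,1,2,3,4,5,6,7}

Answer: 7 steps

v3: 0,1,2,3,4,5,6,7
v2: 8,8,8,8,8,8,8,8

steps = 7; useful = 48; efficiency = 48/56 = 6/7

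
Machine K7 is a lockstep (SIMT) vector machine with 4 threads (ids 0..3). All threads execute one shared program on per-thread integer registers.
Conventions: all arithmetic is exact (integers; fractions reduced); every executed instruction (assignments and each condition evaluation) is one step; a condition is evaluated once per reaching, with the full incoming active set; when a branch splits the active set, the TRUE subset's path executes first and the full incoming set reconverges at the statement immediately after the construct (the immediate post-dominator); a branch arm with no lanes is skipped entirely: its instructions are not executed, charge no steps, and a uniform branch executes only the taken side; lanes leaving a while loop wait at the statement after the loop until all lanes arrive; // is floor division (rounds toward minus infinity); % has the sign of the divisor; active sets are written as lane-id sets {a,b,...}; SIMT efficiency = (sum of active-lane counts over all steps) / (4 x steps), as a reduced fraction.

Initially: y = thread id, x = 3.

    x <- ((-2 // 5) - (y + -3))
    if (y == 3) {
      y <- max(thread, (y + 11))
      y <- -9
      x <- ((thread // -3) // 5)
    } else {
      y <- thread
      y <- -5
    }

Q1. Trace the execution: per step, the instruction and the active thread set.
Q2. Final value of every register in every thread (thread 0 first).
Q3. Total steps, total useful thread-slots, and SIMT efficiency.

step 0: x <- ((-2 // 5) - (y + -3))  {0,1,2,3}
step 1: eval (y == 3)                {0,1,2,3}
step 2: y <- max(thread, (y + 11))   {3}
step 3: y <- -9                      {3}
step 4: x <- ((thread // -3) // 5)   {3}
step 5: y <- thread                  {0,1,2}
step 6: y <- -5                      {0,1,2}

Answer: 7 steps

y: -5,-5,-5,-9
x: 2,1,0,-1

steps = 7; useful = 17; efficiency = 17/28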